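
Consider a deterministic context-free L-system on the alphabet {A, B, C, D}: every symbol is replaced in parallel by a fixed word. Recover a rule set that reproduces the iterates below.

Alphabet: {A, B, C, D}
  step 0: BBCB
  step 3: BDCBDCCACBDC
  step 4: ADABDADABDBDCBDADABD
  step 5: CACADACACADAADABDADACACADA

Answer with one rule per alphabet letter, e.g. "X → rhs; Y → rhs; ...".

  step 4 ⇒ step 5: ADABDADABDBDCBDADABD ⇒ C·A·C·AD·A·C·A·C·AD·A·AD·A·BD·AD·A·C·A·C·AD·A
    A ↦ C
    B ↦ AD
    C ↦ BD
    D ↦ A

A->C, B->AD, C->BD, D->A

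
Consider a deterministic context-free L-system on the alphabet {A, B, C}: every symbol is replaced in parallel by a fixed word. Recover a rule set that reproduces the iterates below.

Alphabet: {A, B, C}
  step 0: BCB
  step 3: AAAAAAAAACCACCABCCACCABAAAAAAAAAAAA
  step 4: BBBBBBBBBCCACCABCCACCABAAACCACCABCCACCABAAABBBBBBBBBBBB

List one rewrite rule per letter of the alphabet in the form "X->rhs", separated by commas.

A->B, B->AAA, C->CCA

  step 3 ⇒ step 4: AAAAAAAAACCACCABCCACCABAAAAAAAAAAAA ⇒ B·B·B·B·B·B·B·B·B·CCA·CCA·B·CCA·CCA·B·AAA·CCA·CCA·B·CCA·CCA·B·AAA·B·B·B·B·B·B·B·B·B·B·B·B
    A ↦ B
    B ↦ AAA
    C ↦ CCA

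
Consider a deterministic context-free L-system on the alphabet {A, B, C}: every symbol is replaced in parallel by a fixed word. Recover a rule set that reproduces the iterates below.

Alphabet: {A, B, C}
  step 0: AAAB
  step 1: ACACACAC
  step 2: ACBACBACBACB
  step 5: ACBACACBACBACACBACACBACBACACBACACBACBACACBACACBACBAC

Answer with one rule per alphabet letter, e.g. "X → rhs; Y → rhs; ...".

A->AC, B->AC, C->B

  step 1 ⇒ step 2: ACACACAC ⇒ AC·B·AC·B·AC·B·AC·B
    A ↦ AC
    C ↦ B
  step 0 ⇒ step 1: AAAB ⇒ AC·AC·AC·AC
    B ↦ AC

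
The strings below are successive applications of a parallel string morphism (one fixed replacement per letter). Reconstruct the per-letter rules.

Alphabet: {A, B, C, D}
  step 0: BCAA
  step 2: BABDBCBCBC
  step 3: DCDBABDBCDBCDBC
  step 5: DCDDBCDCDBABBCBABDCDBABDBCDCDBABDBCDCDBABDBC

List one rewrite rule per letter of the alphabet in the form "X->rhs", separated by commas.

  step 2 ⇒ step 3: BABDBCBCBC ⇒ D·C·D·BAB·D·BC·D·BC·D·BC
    A ↦ C
    B ↦ D
    C ↦ BC
    D ↦ BAB

A->C, B->D, C->BC, D->BAB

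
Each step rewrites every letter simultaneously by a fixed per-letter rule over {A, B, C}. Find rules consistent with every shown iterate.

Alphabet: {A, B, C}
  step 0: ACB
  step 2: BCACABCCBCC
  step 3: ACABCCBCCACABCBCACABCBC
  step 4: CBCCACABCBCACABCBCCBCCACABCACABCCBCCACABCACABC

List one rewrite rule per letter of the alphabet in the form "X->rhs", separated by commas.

A->C, B->ACA, C->BC

  step 3 ⇒ step 4: ACABCCBCCACABCBCACABCBC ⇒ C·BC·C·ACA·BC·BC·ACA·BC·BC·C·BC·C·ACA·BC·ACA·BC·C·BC·C·ACA·BC·ACA·BC
    A ↦ C
    B ↦ ACA
    C ↦ BC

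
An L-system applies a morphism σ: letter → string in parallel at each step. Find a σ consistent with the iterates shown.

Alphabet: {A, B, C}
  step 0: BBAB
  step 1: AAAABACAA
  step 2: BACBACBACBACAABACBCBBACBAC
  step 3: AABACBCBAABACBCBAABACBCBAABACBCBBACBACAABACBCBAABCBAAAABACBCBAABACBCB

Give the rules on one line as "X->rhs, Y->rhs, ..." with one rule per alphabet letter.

A->BAC, B->AA, C->BCB

  step 2 ⇒ step 3: BACBACBACBACAABACBCBBACBAC ⇒ AA·BAC·BCB·AA·BAC·BCB·AA·BAC·BCB·AA·BAC·BCB·BAC·BAC·AA·BAC·BCB·AA·BCB·AA·AA·BAC·BCB·AA·BAC·BCB
    A ↦ BAC
    B ↦ AA
    C ↦ BCB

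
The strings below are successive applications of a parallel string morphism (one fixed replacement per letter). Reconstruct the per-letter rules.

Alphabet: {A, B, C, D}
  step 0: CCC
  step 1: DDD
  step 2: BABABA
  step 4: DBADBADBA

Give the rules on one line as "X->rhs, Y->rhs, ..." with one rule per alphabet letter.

  step 1 ⇒ step 2: DDD ⇒ BA·BA·BA
    D ↦ BA
    A ↦ D  (constrained at step 2)
    B ↦ C  (constrained at step 2)
  step 0 ⇒ step 1: CCC ⇒ D·D·D
    C ↦ D

A->D, B->C, C->D, D->BA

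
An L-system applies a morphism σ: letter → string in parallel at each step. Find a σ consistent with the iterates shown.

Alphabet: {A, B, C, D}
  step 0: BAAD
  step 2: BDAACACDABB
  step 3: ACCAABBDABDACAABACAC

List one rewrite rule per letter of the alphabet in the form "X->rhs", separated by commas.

  step 2 ⇒ step 3: BDAACACDABB ⇒ AC·CAA·B·B·DA·B·DA·CAA·B·AC·AC
    A ↦ B
    B ↦ AC
    C ↦ DA
    D ↦ CAA

A->B, B->AC, C->DA, D->CAA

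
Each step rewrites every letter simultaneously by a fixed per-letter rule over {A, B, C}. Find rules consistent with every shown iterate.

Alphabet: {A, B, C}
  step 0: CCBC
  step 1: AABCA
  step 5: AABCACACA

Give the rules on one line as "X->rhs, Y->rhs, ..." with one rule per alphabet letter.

  step 0 ⇒ step 1: CCBC ⇒ A·A·BC·A
    B ↦ BC
    C ↦ A
    A ↦ C  (constrained at step 1)

A->C, B->BC, C->A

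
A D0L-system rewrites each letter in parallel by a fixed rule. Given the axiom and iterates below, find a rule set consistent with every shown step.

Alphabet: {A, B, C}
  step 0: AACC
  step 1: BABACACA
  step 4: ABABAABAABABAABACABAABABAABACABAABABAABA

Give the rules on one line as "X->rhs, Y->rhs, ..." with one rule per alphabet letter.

  step 0 ⇒ step 1: AACC ⇒ BA·BA·CA·CA
    A ↦ BA
    C ↦ CA
    B ↦ A  (constrained at step 1)

A->BA, B->A, C->CA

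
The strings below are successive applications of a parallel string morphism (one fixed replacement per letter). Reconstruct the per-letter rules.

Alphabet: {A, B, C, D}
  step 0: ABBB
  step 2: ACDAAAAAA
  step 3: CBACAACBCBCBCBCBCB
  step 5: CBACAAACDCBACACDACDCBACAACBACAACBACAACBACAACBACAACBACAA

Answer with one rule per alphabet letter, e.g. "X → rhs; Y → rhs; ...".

A->CB, B->D, C->AC, D->AA

  step 2 ⇒ step 3: ACDAAAAAA ⇒ CB·AC·AA·CB·CB·CB·CB·CB·CB
    A ↦ CB
    C ↦ AC
    D ↦ AA
    B ↦ D  (constrained at step 0)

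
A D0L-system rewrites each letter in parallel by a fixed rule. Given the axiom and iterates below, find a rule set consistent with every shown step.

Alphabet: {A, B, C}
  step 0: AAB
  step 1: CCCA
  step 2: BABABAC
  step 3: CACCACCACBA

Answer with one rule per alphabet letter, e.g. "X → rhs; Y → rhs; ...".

A->C, B->CA, C->BA

  step 2 ⇒ step 3: BABABAC ⇒ CA·C·CA·C·CA·C·BA
    A ↦ C
    B ↦ CA
    C ↦ BA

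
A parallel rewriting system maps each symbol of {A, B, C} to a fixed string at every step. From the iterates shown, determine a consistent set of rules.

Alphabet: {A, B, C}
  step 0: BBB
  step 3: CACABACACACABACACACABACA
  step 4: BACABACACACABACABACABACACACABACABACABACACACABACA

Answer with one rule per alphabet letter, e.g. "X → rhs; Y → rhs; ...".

  step 3 ⇒ step 4: CACABACACACABACACACABACA ⇒ BA·CA·BA·CA·CA·CA·BA·CA·BA·CA·BA·CA·CA·CA·BA·CA·BA·CA·BA·CA·CA·CA·BA·CA
    A ↦ CA
    B ↦ CA
    C ↦ BA

A->CA, B->CA, C->BA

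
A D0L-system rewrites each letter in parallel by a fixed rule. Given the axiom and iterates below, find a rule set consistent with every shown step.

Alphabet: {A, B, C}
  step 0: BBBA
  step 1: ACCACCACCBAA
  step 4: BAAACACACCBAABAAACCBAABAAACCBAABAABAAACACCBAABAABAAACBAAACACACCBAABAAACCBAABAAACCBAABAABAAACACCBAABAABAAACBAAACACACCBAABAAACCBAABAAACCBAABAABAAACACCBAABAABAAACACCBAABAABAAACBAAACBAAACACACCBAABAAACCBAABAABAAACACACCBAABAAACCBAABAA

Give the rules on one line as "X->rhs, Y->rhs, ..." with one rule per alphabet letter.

A->BAA, B->ACC, C->AC

  step 0 ⇒ step 1: BBBA ⇒ ACC·ACC·ACC·BAA
    A ↦ BAA
    B ↦ ACC
    C ↦ AC  (constrained at step 1)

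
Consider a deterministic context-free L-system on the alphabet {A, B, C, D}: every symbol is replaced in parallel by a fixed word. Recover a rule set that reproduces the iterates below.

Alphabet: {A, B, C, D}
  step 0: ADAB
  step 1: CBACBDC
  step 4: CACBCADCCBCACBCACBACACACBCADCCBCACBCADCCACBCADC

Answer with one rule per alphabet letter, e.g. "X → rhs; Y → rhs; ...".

A->CB, B->DC, C->CA, D->A

  step 0 ⇒ step 1: ADAB ⇒ CB·A·CB·DC
    A ↦ CB
    B ↦ DC
    D ↦ A
    C ↦ CA  (constrained at step 1)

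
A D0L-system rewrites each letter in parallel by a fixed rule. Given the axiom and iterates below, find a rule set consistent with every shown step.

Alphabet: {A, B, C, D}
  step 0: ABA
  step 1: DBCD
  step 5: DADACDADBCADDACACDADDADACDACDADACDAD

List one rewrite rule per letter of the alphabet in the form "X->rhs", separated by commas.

  step 0 ⇒ step 1: ABA ⇒ D·BC·D
    A ↦ D
    B ↦ BC
    C ↦ AD  (constrained at step 1)
    D ↦ AC  (constrained at step 1)

A->D, B->BC, C->AD, D->AC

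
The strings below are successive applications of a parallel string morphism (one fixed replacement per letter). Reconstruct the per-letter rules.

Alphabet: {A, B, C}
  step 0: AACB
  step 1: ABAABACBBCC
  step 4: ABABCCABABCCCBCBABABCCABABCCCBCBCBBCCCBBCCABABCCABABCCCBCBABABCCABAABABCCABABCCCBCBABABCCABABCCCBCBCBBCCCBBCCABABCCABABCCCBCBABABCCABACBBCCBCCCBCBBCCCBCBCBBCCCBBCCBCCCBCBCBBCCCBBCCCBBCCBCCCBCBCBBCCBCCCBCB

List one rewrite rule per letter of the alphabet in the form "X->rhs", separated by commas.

A->ABA, B->BCC, C->CB

  step 0 ⇒ step 1: AACB ⇒ ABA·ABA·CB·BCC
    A ↦ ABA
    B ↦ BCC
    C ↦ CB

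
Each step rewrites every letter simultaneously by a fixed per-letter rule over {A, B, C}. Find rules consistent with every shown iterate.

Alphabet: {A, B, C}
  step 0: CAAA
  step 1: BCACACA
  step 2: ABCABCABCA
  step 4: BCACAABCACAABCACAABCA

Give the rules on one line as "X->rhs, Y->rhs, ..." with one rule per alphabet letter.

A->CA, B->A, C->B

  step 1 ⇒ step 2: BCACACA ⇒ A·B·CA·B·CA·B·CA
    A ↦ CA
    B ↦ A
    C ↦ B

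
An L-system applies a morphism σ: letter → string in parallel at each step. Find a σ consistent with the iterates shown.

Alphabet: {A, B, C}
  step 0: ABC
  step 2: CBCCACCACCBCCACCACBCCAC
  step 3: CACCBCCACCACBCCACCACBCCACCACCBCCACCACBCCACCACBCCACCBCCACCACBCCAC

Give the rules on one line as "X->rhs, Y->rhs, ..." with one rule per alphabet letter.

A->BC, B->CBC, C->CAC

  step 2 ⇒ step 3: CBCCACCACCBCCACCACBCCAC ⇒ CAC·CBC·CAC·CAC·BC·CAC·CAC·BC·CAC·CAC·CBC·CAC·CAC·BC·CAC·CAC·BC·CAC·CBC·CAC·CAC·BC·CAC
    A ↦ BC
    B ↦ CBC
    C ↦ CAC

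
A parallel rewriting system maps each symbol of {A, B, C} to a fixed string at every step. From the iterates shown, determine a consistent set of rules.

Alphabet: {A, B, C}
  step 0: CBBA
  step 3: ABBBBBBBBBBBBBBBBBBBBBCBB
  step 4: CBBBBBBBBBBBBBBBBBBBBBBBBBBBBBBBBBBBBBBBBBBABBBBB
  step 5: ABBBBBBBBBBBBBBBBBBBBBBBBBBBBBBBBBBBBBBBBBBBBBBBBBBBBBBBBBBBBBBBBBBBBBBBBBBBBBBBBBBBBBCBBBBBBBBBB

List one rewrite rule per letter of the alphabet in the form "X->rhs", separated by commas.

A->C, B->BB, C->AB

  step 4 ⇒ step 5: CBBBBBBBBBBBBBBBBBBBBBBBBBBBBBBBBBBBBBBBBBBABBBBB ⇒ AB·BB·BB·BB·BB·BB·BB·BB·BB·BB·BB·BB·BB·BB·BB·BB·BB·BB·BB·BB·BB·BB·BB·BB·BB·BB·BB·BB·BB·BB·BB·BB·BB·BB·BB·BB·BB·BB·BB·BB·BB·BB·BB·C·BB·BB·BB·BB·BB
    A ↦ C
    B ↦ BB
    C ↦ AB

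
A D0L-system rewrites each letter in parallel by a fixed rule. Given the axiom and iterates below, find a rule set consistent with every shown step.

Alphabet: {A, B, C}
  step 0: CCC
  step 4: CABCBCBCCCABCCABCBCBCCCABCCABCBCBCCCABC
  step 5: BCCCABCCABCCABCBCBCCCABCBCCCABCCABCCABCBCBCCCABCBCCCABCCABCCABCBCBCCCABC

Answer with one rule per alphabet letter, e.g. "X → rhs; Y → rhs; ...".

A->C, B->CA, C->BC

  step 4 ⇒ step 5: CABCBCBCCCABCCABCBCBCCCABCCABCBCBCCCABC ⇒ BC·C·CA·BC·CA·BC·CA·BC·BC·BC·C·CA·BC·BC·C·CA·BC·CA·BC·CA·BC·BC·BC·C·CA·BC·BC·C·CA·BC·CA·BC·CA·BC·BC·BC·C·CA·BC
    A ↦ C
    B ↦ CA
    C ↦ BC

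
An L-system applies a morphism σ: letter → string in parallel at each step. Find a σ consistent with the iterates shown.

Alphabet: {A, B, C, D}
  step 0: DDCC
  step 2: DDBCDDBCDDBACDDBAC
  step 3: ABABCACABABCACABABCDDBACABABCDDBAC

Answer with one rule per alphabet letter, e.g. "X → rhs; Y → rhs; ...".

A->DDB, B->C, C->AC, D->AB

  step 2 ⇒ step 3: DDBCDDBCDDBACDDBAC ⇒ AB·AB·C·AC·AB·AB·C·AC·AB·AB·C·DDB·AC·AB·AB·C·DDB·AC
    A ↦ DDB
    B ↦ C
    C ↦ AC
    D ↦ AB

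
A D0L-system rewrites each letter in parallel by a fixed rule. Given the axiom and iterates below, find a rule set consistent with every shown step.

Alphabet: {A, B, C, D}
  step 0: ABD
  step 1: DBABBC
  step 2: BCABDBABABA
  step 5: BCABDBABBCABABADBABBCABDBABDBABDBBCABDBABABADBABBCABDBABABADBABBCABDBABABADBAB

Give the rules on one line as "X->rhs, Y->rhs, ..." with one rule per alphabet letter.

  step 1 ⇒ step 2: DBABBC ⇒ BC·AB·DB·AB·AB·A
    A ↦ DB
    B ↦ AB
    C ↦ A
    D ↦ BC

A->DB, B->AB, C->A, D->BC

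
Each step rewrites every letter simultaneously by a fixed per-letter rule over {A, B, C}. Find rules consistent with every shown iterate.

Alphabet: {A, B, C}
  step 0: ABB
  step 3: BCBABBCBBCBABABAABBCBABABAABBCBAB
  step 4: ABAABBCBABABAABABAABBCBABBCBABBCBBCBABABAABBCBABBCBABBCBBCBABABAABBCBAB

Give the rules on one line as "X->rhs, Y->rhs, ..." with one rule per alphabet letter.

A->BCB, B->AB, C->A

  step 3 ⇒ step 4: BCBABBCBBCBABABAABBCBABABAABBCBAB ⇒ AB·A·AB·BCB·AB·AB·A·AB·AB·A·AB·BCB·AB·BCB·AB·BCB·BCB·AB·AB·A·AB·BCB·AB·BCB·AB·BCB·BCB·AB·AB·A·AB·BCB·AB
    A ↦ BCB
    B ↦ AB
    C ↦ A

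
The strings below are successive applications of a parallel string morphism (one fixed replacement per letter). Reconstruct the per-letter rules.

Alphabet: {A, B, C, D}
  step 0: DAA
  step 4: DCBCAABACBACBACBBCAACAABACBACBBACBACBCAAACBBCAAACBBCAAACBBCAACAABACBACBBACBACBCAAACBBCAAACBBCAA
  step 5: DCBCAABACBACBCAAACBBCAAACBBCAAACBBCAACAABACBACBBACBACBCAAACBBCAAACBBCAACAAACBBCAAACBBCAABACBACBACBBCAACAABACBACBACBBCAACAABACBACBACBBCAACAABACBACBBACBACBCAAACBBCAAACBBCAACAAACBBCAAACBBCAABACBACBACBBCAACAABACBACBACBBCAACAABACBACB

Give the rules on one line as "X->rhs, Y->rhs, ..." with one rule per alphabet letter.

A->ACB, B->CAA, C->B, D->DC

  step 4 ⇒ step 5: DCBCAABACBACBACBBCAACAABACBACBBACBACBCAAACBBCAAACBBCAAACBBCAACAABACBACBBACBACBCAAACBBCAAACBBCAA ⇒ DC·B·CAA·B·ACB·ACB·CAA·ACB·B·CAA·ACB·B·CAA·ACB·B·CAA·CAA·B·ACB·ACB·B·ACB·ACB·CAA·ACB·B·CAA·ACB·B·CAA·CAA·ACB·B·CAA·ACB·B·CAA·B·ACB·ACB·ACB·B·CAA·CAA·B·ACB·ACB·ACB·B·CAA·CAA·B·ACB·ACB·ACB·B·CAA·CAA·B·ACB·ACB·B·ACB·ACB·CAA·ACB·B·CAA·ACB·B·CAA·CAA·ACB·B·CAA·ACB·B·CAA·B·ACB·ACB·ACB·B·CAA·CAA·B·ACB·ACB·ACB·B·CAA·CAA·B·ACB·ACB
    A ↦ ACB
    B ↦ CAA
    C ↦ B
    D ↦ DC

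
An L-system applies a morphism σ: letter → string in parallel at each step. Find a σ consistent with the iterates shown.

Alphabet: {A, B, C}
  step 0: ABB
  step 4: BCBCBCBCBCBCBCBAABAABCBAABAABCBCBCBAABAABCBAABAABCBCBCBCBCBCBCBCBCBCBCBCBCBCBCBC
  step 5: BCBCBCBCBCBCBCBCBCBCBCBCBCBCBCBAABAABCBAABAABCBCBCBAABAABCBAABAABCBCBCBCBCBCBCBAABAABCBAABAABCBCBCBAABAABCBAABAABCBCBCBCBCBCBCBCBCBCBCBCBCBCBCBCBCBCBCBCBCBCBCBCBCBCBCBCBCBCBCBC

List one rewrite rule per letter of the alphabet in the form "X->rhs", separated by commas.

A->BAA, B->BC, C->BC

  step 4 ⇒ step 5: BCBCBCBCBCBCBCBAABAABCBAABAABCBCBCBAABAABCBAABAABCBCBCBCBCBCBCBCBCBCBCBCBCBCBCBC ⇒ BC·BC·BC·BC·BC·BC·BC·BC·BC·BC·BC·BC·BC·BC·BC·BAA·BAA·BC·BAA·BAA·BC·BC·BC·BAA·BAA·BC·BAA·BAA·BC·BC·BC·BC·BC·BC·BC·BAA·BAA·BC·BAA·BAA·BC·BC·BC·BAA·BAA·BC·BAA·BAA·BC·BC·BC·BC·BC·BC·BC·BC·BC·BC·BC·BC·BC·BC·BC·BC·BC·BC·BC·BC·BC·BC·BC·BC·BC·BC·BC·BC·BC·BC·BC·BC
    A ↦ BAA
    B ↦ BC
    C ↦ BC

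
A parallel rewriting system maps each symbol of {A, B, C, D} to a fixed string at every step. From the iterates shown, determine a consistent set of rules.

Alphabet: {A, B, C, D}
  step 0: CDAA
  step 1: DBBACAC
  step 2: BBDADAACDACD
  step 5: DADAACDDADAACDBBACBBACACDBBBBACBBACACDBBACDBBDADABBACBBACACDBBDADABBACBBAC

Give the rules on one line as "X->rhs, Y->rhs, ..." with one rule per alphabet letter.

A->AC, B->DA, C->D, D->BB

  step 1 ⇒ step 2: DBBACAC ⇒ BB·DA·DA·AC·D·AC·D
    A ↦ AC
    B ↦ DA
    C ↦ D
    D ↦ BB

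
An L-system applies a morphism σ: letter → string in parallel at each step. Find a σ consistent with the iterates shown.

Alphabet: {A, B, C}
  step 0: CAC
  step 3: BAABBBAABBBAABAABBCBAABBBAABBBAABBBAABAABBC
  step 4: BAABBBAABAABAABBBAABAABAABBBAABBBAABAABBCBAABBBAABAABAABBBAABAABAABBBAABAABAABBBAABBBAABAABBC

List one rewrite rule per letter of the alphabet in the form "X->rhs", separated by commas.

  step 3 ⇒ step 4: BAABBBAABBBAABAABBCBAABBBAABBBAABBBAABAABBC ⇒ BAA·B·B·BAA·BAA·BAA·B·B·BAA·BAA·BAA·B·B·BAA·B·B·BAA·BAA·BBC·BAA·B·B·BAA·BAA·BAA·B·B·BAA·BAA·BAA·B·B·BAA·BAA·BAA·B·B·BAA·B·B·BAA·BAA·BBC
    A ↦ B
    B ↦ BAA
    C ↦ BBC

A->B, B->BAA, C->BBC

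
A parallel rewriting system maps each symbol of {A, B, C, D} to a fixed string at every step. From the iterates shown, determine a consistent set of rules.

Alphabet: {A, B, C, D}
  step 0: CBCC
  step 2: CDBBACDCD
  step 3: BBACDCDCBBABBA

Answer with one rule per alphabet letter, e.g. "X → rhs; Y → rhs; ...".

A->C, B->CD, C->B, D->BA

  step 2 ⇒ step 3: CDBBACDCD ⇒ B·BA·CD·CD·C·B·BA·B·BA
    A ↦ C
    B ↦ CD
    C ↦ B
    D ↦ BA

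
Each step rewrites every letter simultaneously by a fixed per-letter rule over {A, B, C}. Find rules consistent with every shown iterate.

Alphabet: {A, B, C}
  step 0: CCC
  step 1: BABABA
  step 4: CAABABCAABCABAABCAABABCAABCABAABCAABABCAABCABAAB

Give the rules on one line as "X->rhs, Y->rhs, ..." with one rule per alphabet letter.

A->AB, B->CA, C->BA

  step 0 ⇒ step 1: CCC ⇒ BA·BA·BA
    C ↦ BA
    A ↦ AB  (constrained at step 1)
    B ↦ CA  (constrained at step 1)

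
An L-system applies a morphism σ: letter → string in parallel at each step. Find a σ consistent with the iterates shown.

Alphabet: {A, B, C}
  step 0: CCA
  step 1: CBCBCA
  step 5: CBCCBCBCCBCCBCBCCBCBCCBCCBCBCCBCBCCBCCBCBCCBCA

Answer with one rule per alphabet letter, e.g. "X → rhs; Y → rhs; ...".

  step 0 ⇒ step 1: CCA ⇒ CB·CB·CA
    A ↦ CA
    C ↦ CB
    B ↦ C  (constrained at step 1)

A->CA, B->C, C->CB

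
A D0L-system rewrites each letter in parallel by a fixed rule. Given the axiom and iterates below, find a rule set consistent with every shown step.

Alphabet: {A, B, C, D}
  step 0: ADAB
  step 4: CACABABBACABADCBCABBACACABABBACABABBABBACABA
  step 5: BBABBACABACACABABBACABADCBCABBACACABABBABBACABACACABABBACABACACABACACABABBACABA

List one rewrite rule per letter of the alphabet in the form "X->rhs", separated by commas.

  step 4 ⇒ step 5: CACABABBACABADCBCABBACACABABBACABABBABBACABA ⇒ B·BA·B·BA·CA·BA·CA·CA·BA·B·BA·CA·BA·DC·B·CA·B·BA·CA·CA·BA·B·BA·B·BA·CA·BA·CA·CA·BA·B·BA·CA·BA·CA·CA·BA·CA·CA·BA·B·BA·CA·BA
    A ↦ BA
    B ↦ CA
    C ↦ B
    D ↦ DC

A->BA, B->CA, C->B, D->DC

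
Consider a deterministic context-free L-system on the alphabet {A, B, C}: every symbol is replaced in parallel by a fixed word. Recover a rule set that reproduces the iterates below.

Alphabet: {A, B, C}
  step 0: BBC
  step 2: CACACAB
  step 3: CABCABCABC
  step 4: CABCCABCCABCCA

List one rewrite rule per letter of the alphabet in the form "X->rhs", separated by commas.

A->B, B->C, C->CA

  step 3 ⇒ step 4: CABCABCABC ⇒ CA·B·C·CA·B·C·CA·B·C·CA
    A ↦ B
    B ↦ C
    C ↦ CA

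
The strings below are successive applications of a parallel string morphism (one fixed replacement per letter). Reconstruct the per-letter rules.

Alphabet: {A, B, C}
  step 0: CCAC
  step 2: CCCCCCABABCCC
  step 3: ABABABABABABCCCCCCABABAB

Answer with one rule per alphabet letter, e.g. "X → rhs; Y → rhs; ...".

A->CC, B->C, C->AB

  step 2 ⇒ step 3: CCCCCCABABCCC ⇒ AB·AB·AB·AB·AB·AB·CC·C·CC·C·AB·AB·AB
    A ↦ CC
    B ↦ C
    C ↦ AB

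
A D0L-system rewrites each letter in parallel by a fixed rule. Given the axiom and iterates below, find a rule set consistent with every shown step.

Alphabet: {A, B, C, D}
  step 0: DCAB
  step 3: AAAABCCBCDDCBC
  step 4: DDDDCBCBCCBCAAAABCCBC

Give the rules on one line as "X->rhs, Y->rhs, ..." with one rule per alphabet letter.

A->D, B->C, C->BC, D->AA

  step 3 ⇒ step 4: AAAABCCBCDDCBC ⇒ D·D·D·D·C·BC·BC·C·BC·AA·AA·BC·C·BC
    A ↦ D
    B ↦ C
    C ↦ BC
    D ↦ AA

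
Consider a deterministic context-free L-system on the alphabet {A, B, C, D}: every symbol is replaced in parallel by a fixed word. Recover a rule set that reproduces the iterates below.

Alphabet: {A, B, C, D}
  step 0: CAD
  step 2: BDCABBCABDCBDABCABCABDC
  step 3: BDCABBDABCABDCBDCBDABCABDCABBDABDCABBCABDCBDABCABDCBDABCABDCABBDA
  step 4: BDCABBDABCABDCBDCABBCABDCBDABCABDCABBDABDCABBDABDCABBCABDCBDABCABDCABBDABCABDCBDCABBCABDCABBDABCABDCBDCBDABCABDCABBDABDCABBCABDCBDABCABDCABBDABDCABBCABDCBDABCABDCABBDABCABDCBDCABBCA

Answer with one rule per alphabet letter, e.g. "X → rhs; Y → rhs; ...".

A->BCA, B->BDC, C->BDA, D->AB

  step 3 ⇒ step 4: BDCABBDABCABDCBDCBDABCABDCABBDABDCABBCABDCBDABCABDCBDABCABDCABBDA ⇒ BDC·AB·BDA·BCA·BDC·BDC·AB·BCA·BDC·BDA·BCA·BDC·AB·BDA·BDC·AB·BDA·BDC·AB·BCA·BDC·BDA·BCA·BDC·AB·BDA·BCA·BDC·BDC·AB·BCA·BDC·AB·BDA·BCA·BDC·BDC·BDA·BCA·BDC·AB·BDA·BDC·AB·BCA·BDC·BDA·BCA·BDC·AB·BDA·BDC·AB·BCA·BDC·BDA·BCA·BDC·AB·BDA·BCA·BDC·BDC·AB·BCA
    A ↦ BCA
    B ↦ BDC
    C ↦ BDA
    D ↦ AB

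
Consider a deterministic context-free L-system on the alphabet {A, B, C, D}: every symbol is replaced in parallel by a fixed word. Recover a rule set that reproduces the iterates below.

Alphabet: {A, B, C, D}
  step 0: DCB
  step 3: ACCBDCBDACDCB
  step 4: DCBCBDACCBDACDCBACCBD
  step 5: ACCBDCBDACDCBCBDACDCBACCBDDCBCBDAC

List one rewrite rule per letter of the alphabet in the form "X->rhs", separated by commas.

  step 4 ⇒ step 5: DCBCBDACCBDACDCBACCBD ⇒ AC·CB·D·CB·D·AC·D·CB·CB·D·AC·D·CB·AC·CB·D·D·CB·CB·D·AC
    A ↦ D
    B ↦ D
    C ↦ CB
    D ↦ AC

A->D, B->D, C->CB, D->AC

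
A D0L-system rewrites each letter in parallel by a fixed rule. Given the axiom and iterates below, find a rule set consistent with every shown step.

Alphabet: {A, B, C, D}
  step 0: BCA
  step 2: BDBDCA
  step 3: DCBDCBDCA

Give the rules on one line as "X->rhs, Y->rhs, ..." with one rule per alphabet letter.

  step 2 ⇒ step 3: BDBDCA ⇒ DC·B·DC·B·D·CA
    A ↦ CA
    B ↦ DC
    C ↦ D
    D ↦ B

A->CA, B->DC, C->D, D->B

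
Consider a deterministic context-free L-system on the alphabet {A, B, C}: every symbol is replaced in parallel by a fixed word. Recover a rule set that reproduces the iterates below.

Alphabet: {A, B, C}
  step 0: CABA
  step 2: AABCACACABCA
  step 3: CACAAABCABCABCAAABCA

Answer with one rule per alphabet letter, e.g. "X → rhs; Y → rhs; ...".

  step 2 ⇒ step 3: AABCACACABCA ⇒ CA·CA·AA·B·CA·B·CA·B·CA·AA·B·CA
    A ↦ CA
    B ↦ AA
    C ↦ B

A->CA, B->AA, C->B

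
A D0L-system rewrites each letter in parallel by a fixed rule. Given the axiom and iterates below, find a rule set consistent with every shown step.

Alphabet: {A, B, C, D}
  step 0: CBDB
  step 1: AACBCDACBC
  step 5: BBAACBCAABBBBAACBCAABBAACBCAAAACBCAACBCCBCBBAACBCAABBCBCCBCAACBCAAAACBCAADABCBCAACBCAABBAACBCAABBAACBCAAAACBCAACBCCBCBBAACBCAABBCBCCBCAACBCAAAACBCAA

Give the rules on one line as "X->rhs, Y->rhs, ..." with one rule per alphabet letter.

  step 0 ⇒ step 1: CBDB ⇒ AA·CBC·DA·CBC
    B ↦ CBC
    C ↦ AA
    D ↦ DA
    A ↦ B  (constrained at step 1)

A->B, B->CBC, C->AA, D->DA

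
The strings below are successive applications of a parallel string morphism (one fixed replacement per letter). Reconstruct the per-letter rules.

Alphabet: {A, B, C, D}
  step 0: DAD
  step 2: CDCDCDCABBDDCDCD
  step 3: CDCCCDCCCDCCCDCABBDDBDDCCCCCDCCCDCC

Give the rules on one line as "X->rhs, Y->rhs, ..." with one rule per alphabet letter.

A->CAB, B->BDD, C->CD, D->CC

  step 2 ⇒ step 3: CDCDCDCABBDDCDCD ⇒ CD·CC·CD·CC·CD·CC·CD·CAB·BDD·BDD·CC·CC·CD·CC·CD·CC
    A ↦ CAB
    B ↦ BDD
    C ↦ CD
    D ↦ CC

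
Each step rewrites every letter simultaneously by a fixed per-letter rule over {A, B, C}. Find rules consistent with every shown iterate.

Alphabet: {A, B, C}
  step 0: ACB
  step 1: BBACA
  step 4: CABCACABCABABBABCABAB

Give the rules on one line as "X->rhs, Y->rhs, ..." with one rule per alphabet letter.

  step 0 ⇒ step 1: ACB ⇒ B·BA·CA
    A ↦ B
    B ↦ CA
    C ↦ BA

A->B, B->CA, C->BA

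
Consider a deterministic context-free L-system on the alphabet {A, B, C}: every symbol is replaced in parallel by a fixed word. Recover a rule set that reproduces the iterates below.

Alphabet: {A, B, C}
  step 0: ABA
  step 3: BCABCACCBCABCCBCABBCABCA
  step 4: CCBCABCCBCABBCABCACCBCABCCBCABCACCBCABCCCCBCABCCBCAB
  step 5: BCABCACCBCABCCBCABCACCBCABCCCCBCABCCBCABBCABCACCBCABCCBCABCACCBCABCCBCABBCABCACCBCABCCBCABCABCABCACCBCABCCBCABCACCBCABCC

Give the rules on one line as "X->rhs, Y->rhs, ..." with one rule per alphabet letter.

  step 4 ⇒ step 5: CCBCABCCBCABBCABCACCBCABCCBCABCACCBCABCCCCBCABCCBCAB ⇒ BCA·BCA·CC·BCA·B·CC·BCA·BCA·CC·BCA·B·CC·CC·BCA·B·CC·BCA·B·BCA·BCA·CC·BCA·B·CC·BCA·BCA·CC·BCA·B·CC·BCA·B·BCA·BCA·CC·BCA·B·CC·BCA·BCA·BCA·BCA·CC·BCA·B·CC·BCA·BCA·CC·BCA·B·CC
    A ↦ B
    B ↦ CC
    C ↦ BCA

A->B, B->CC, C->BCA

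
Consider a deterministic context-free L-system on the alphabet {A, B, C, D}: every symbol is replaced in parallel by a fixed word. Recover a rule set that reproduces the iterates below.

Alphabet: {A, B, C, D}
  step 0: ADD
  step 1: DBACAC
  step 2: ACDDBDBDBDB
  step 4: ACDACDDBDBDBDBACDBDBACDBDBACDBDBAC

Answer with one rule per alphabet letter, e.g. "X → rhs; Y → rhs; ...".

A->DB, B->D, C->DB, D->AC

  step 1 ⇒ step 2: DBACAC ⇒ AC·D·DB·DB·DB·DB
    A ↦ DB
    B ↦ D
    C ↦ DB
    D ↦ AC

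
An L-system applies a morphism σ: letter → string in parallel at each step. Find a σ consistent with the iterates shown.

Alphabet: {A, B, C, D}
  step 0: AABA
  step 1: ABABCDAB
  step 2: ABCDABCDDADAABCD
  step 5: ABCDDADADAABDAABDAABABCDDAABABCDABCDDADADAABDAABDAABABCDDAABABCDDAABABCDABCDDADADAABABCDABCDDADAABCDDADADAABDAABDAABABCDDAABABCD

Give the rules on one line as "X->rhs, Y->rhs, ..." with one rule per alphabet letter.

A->AB, B->CD, C->DA, D->DA

  step 1 ⇒ step 2: ABABCDAB ⇒ AB·CD·AB·CD·DA·DA·AB·CD
    A ↦ AB
    B ↦ CD
    C ↦ DA
    D ↦ DA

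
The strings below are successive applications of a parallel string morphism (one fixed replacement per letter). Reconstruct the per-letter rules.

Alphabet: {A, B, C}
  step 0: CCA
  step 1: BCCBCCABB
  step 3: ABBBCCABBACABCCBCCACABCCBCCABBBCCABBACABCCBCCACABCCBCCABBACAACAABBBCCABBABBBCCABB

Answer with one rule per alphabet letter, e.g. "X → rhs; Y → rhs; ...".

A->ABB, B->ACA, C->BCC

  step 0 ⇒ step 1: CCA ⇒ BCC·BCC·ABB
    A ↦ ABB
    C ↦ BCC
    B ↦ ACA  (constrained at step 1)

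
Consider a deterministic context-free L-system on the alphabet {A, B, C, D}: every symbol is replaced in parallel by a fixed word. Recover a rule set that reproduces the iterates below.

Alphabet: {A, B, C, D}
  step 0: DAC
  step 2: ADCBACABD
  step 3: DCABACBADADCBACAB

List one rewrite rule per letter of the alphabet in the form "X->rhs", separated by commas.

A->D, B->CBA, C->A, D->CAB

  step 2 ⇒ step 3: ADCBACABD ⇒ D·CAB·A·CBA·D·A·D·CBA·CAB
    A ↦ D
    B ↦ CBA
    C ↦ A
    D ↦ CAB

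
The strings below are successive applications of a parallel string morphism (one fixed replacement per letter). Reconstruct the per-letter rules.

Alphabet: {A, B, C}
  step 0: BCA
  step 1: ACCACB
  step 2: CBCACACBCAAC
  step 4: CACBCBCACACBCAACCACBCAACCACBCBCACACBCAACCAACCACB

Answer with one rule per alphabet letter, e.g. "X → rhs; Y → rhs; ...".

A->CB, B->AC, C->CA

  step 1 ⇒ step 2: ACCACB ⇒ CB·CA·CA·CB·CA·AC
    A ↦ CB
    B ↦ AC
    C ↦ CA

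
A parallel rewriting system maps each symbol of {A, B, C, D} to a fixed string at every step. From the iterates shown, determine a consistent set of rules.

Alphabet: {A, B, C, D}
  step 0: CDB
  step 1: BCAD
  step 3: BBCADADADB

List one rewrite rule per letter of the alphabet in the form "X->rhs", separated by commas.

A->BB, B->AD, C->B, D->C

  step 0 ⇒ step 1: CDB ⇒ B·C·AD
    B ↦ AD
    C ↦ B
    D ↦ C
    A ↦ BB  (constrained at step 1)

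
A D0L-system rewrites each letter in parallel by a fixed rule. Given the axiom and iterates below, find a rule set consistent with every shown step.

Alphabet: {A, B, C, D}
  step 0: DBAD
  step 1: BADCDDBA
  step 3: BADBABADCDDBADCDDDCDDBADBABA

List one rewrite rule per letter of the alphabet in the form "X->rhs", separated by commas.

  step 0 ⇒ step 1: DBAD ⇒ BA·DCD·D·BA
    A ↦ D
    B ↦ DCD
    D ↦ BA
    C ↦ D  (constrained at step 1)

A->D, B->DCD, C->D, D->BA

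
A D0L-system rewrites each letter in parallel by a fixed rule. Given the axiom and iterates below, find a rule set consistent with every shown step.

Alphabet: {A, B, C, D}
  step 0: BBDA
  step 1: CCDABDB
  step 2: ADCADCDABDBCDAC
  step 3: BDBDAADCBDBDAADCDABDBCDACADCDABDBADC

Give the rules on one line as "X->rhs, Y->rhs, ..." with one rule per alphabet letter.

  step 2 ⇒ step 3: ADCADCDABDBCDAC ⇒ BDB·DA·ADC·BDB·DA·ADC·DA·BDB·C·DA·C·ADC·DA·BDB·ADC
    A ↦ BDB
    B ↦ C
    C ↦ ADC
    D ↦ DA

A->BDB, B->C, C->ADC, D->DA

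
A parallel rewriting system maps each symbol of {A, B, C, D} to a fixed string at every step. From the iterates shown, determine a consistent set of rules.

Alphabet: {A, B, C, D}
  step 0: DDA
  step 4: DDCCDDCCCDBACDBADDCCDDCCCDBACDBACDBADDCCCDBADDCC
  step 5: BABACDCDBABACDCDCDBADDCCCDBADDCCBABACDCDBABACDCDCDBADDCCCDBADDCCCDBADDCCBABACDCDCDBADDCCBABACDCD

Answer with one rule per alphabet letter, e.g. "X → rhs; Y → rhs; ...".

A->CC, B->DD, C->CD, D->BA

  step 4 ⇒ step 5: DDCCDDCCCDBACDBADDCCDDCCCDBACDBACDBADDCCCDBADDCC ⇒ BA·BA·CD·CD·BA·BA·CD·CD·CD·BA·DD·CC·CD·BA·DD·CC·BA·BA·CD·CD·BA·BA·CD·CD·CD·BA·DD·CC·CD·BA·DD·CC·CD·BA·DD·CC·BA·BA·CD·CD·CD·BA·DD·CC·BA·BA·CD·CD
    A ↦ CC
    B ↦ DD
    C ↦ CD
    D ↦ BA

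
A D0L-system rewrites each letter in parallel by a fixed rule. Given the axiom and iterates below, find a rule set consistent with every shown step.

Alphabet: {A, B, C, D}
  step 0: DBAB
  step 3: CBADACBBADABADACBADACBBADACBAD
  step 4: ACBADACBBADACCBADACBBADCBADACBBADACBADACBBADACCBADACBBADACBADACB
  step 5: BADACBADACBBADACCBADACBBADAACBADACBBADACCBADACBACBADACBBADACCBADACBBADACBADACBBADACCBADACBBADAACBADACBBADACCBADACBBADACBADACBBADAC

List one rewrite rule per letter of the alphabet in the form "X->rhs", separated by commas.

  step 4 ⇒ step 5: ACBADACBBADACCBADACBBADCBADACBBADACBADACBBADACCBADACBBADACBADACB ⇒ BAD·A·C·BAD·ACB·BAD·A·C·C·BAD·ACB·BAD·A·A·C·BAD·ACB·BAD·A·C·C·BAD·ACB·A·C·BAD·ACB·BAD·A·C·C·BAD·ACB·BAD·A·C·BAD·ACB·BAD·A·C·C·BAD·ACB·BAD·A·A·C·BAD·ACB·BAD·A·C·C·BAD·ACB·BAD·A·C·BAD·ACB·BAD·A·C
    A ↦ BAD
    B ↦ C
    C ↦ A
    D ↦ ACB

A->BAD, B->C, C->A, D->ACB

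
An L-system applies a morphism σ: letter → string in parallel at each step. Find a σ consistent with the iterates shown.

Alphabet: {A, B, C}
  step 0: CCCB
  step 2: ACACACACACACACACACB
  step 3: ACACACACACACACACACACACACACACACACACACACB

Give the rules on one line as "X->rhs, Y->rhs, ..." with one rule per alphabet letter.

  step 2 ⇒ step 3: ACACACACACACACACACB ⇒ AC·AC·AC·AC·AC·AC·AC·AC·AC·AC·AC·AC·AC·AC·AC·AC·AC·AC·ACB
    A ↦ AC
    B ↦ ACB
    C ↦ AC

A->AC, B->ACB, C->AC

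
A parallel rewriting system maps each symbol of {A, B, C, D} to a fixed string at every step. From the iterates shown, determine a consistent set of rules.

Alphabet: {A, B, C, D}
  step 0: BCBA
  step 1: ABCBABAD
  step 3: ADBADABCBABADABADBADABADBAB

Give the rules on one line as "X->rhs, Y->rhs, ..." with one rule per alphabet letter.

A->AD, B->AB, C->CB, D->B

  step 0 ⇒ step 1: BCBA ⇒ AB·CB·AB·AD
    A ↦ AD
    B ↦ AB
    C ↦ CB
    D ↦ B  (constrained at step 1)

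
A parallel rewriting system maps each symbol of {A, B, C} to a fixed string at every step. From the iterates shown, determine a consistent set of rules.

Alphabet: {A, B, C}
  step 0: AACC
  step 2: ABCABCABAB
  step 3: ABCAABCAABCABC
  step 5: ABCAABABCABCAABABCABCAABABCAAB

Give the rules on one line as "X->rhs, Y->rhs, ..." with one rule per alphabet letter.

A->AB, B->C, C->A

  step 2 ⇒ step 3: ABCABCABAB ⇒ AB·C·A·AB·C·A·AB·C·AB·C
    A ↦ AB
    B ↦ C
    C ↦ A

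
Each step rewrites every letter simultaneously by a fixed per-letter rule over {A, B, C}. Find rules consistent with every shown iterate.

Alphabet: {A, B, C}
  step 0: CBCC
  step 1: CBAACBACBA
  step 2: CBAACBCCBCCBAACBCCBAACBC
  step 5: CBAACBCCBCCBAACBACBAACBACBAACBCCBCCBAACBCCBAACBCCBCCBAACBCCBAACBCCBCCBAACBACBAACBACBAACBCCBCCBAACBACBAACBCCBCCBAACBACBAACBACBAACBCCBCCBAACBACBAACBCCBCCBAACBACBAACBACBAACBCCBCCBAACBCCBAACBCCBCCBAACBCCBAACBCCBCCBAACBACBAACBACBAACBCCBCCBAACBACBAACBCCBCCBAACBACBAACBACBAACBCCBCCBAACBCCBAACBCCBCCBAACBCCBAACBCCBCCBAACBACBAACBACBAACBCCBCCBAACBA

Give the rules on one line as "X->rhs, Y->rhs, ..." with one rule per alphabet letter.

  step 1 ⇒ step 2: CBAACBACBA ⇒ CBA·A·CBC·CBC·CBA·A·CBC·CBA·A·CBC
    A ↦ CBC
    B ↦ A
    C ↦ CBA

A->CBC, B->A, C->CBA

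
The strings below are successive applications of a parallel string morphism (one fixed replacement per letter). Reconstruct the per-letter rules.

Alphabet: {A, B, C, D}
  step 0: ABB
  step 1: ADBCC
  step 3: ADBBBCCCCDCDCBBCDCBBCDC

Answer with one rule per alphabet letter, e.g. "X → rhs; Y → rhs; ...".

  step 0 ⇒ step 1: ABB ⇒ ADB·C·C
    A ↦ ADB
    B ↦ C
    C ↦ DC  (constrained at step 1)
    D ↦ BBC  (constrained at step 1)

A->ADB, B->C, C->DC, D->BBC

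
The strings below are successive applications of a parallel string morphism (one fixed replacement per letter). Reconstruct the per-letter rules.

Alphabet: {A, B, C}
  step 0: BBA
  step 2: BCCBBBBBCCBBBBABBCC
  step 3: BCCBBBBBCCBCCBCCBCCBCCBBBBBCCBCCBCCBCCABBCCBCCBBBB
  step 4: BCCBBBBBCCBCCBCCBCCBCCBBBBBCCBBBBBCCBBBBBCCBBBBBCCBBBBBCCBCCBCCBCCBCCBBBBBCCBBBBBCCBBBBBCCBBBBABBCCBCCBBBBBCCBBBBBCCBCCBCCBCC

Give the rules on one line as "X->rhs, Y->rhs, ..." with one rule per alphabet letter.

A->AB, B->BCC, C->BB

  step 3 ⇒ step 4: BCCBBBBBCCBCCBCCBCCBCCBBBBBCCBCCBCCBCCABBCCBCCBBBB ⇒ BCC·BB·BB·BCC·BCC·BCC·BCC·BCC·BB·BB·BCC·BB·BB·BCC·BB·BB·BCC·BB·BB·BCC·BB·BB·BCC·BCC·BCC·BCC·BCC·BB·BB·BCC·BB·BB·BCC·BB·BB·BCC·BB·BB·AB·BCC·BCC·BB·BB·BCC·BB·BB·BCC·BCC·BCC·BCC
    A ↦ AB
    B ↦ BCC
    C ↦ BB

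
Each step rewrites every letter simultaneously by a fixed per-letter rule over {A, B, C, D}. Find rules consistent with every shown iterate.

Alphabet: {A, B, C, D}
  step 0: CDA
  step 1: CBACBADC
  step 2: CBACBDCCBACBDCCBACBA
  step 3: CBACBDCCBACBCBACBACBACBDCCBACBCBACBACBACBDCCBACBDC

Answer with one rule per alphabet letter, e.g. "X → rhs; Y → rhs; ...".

  step 2 ⇒ step 3: CBACBDCCBACBDCCBACBA ⇒ CBA·CB·DC·CBA·CB·CBA·CBA·CBA·CB·DC·CBA·CB·CBA·CBA·CBA·CB·DC·CBA·CB·DC
    A ↦ DC
    B ↦ CB
    C ↦ CBA
    D ↦ CBA

A->DC, B->CB, C->CBA, D->CBA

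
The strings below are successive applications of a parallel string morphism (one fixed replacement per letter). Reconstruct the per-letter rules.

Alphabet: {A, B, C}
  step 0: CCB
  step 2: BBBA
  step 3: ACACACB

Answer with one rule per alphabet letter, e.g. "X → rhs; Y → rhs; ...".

  step 2 ⇒ step 3: BBBA ⇒ AC·AC·AC·B
    A ↦ B
    B ↦ AC
    C ↦ A  (constrained at step 0)

A->B, B->AC, C->A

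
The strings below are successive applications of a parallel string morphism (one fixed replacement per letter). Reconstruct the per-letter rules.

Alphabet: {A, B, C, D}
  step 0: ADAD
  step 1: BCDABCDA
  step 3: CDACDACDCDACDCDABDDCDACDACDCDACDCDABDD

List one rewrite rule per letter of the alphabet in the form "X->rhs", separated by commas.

A->B, B->DD, C->CD, D->CDA

  step 0 ⇒ step 1: ADAD ⇒ B·CDA·B·CDA
    A ↦ B
    D ↦ CDA
    B ↦ DD  (constrained at step 1)
    C ↦ CD  (constrained at step 1)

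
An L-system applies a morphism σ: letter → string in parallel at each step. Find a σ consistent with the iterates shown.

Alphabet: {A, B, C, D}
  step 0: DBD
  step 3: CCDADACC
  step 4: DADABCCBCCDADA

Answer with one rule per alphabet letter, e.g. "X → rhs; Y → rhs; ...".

  step 3 ⇒ step 4: CCDADACC ⇒ DA·DA·B·CC·B·CC·DA·DA
    A ↦ CC
    C ↦ DA
    D ↦ B
    B ↦ A  (constrained at step 0)

A->CC, B->A, C->DA, D->B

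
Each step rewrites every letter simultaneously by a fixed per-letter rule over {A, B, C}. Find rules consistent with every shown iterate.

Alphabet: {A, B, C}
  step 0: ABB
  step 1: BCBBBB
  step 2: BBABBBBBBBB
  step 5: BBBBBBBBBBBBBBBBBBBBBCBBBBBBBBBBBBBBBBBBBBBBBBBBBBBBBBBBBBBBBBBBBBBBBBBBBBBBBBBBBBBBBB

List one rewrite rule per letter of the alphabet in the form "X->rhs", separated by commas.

A->BC, B->BB, C->A

  step 1 ⇒ step 2: BCBBBB ⇒ BB·A·BB·BB·BB·BB
    B ↦ BB
    C ↦ A
  step 0 ⇒ step 1: ABB ⇒ BC·BB·BB
    A ↦ BC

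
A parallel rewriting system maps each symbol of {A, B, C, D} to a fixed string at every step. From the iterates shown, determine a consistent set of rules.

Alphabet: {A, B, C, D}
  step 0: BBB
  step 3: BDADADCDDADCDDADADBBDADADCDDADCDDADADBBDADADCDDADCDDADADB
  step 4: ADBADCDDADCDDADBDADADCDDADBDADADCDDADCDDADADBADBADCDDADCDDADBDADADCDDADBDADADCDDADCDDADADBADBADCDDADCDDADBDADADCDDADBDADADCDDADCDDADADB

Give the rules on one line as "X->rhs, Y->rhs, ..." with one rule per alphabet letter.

  step 3 ⇒ step 4: BDADADCDDADCDDADADBBDADADCDDADCDDADADBBDADADCDDADCDDADADB ⇒ ADB·AD·CDD·AD·CDD·AD·BD·AD·AD·CDD·AD·BD·AD·AD·CDD·AD·CDD·AD·ADB·ADB·AD·CDD·AD·CDD·AD·BD·AD·AD·CDD·AD·BD·AD·AD·CDD·AD·CDD·AD·ADB·ADB·AD·CDD·AD·CDD·AD·BD·AD·AD·CDD·AD·BD·AD·AD·CDD·AD·CDD·AD·ADB
    A ↦ CDD
    B ↦ ADB
    C ↦ BD
    D ↦ AD

A->CDD, B->ADB, C->BD, D->AD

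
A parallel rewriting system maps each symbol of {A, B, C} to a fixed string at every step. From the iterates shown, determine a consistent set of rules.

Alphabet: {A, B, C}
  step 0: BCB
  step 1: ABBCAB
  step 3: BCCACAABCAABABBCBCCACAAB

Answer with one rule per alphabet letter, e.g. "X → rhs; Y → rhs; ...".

  step 0 ⇒ step 1: BCB ⇒ AB·BC·AB
    B ↦ AB
    C ↦ BC
    A ↦ CA  (constrained at step 1)

A->CA, B->AB, C->BC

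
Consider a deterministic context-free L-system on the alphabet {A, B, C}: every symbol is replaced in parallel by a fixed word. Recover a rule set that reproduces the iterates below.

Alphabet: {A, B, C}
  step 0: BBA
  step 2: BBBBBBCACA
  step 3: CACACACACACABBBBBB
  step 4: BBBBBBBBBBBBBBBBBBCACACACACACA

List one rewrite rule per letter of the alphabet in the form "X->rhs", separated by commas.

  step 3 ⇒ step 4: CACACACACACABBBBBB ⇒ B·BB·B·BB·B·BB·B·BB·B·BB·B·BB·CA·CA·CA·CA·CA·CA
    A ↦ BB
    B ↦ CA
    C ↦ B

A->BB, B->CA, C->B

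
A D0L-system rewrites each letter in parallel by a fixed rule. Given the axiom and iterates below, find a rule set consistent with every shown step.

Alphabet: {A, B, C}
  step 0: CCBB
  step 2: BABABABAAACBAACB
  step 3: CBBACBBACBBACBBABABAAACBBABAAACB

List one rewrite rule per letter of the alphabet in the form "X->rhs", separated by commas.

A->BA, B->CB, C->AA

  step 2 ⇒ step 3: BABABABAAACBAACB ⇒ CB·BA·CB·BA·CB·BA·CB·BA·BA·BA·AA·CB·BA·BA·AA·CB
    A ↦ BA
    B ↦ CB
    C ↦ AA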